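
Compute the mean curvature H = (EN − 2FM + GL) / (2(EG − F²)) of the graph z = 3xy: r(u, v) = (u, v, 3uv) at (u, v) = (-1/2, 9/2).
H = 243*sqrt(742)/275282

With E = 9*v^2 + 1, F = 9*u*v, G = 9*u^2 + 1, L = 0, M = 3/sqrt(9*u^2 + 9*v^2 + 1), N = 0, assemble
  H = (EN − 2FM + GL) / (2(EG − F²)) = -27*u*v/(9*u^2 + 9*v^2 + 1)^(3/2).
At (u, v) = (-1/2, 9/2): H = 243*sqrt(742)/275282.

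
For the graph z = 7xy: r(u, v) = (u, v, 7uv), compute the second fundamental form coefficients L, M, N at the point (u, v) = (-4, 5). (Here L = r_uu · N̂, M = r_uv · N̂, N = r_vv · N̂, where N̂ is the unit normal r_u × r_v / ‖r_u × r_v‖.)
L = 0;  M = 7*sqrt(2010)/2010;  N = 0

Compute the unit normal N̂(u, v) = (-7*v/sqrt(49*u^2 + 49*v^2 + 1), -7*u/sqrt(49*u^2 + 49*v^2 + 1), 1/sqrt(49*u^2 + 49*v^2 + 1)), and the second partials r_uu, r_uv, r_vv. Take dot products:
  L(u, v) = r_uu · N̂ = 0,
  M(u, v) = r_uv · N̂ = 7/sqrt(49*u^2 + 49*v^2 + 1),
  N(u, v) = r_vv · N̂ = 0.
Evaluating at (u, v) = (-4, 5):
  L = 0, M = 7*sqrt(2010)/2010, N = 0.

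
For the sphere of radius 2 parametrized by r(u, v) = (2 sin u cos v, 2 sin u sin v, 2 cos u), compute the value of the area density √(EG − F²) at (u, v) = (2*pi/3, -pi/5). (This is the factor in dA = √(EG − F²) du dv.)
√(EG − F²)|_{(2*pi/3, -pi/5)} = 2*sqrt(3)

E = 4, F = 0, G = 4*sin(u)^2, so EG − F² = 16*sin(u)^2. Taking the positive square root: √(EG − F²) = 4*Abs(sin(u)). At (u, v) = (2*pi/3, -pi/5): 2*sqrt(3).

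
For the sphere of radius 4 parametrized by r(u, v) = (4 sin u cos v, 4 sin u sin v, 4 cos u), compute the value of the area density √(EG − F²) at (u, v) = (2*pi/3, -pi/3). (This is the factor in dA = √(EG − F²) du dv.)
√(EG − F²)|_{(2*pi/3, -pi/3)} = 8*sqrt(3)

E = 16, F = 0, G = 16*sin(u)^2, so EG − F² = 256*sin(u)^2. Taking the positive square root: √(EG − F²) = 16*Abs(sin(u)). At (u, v) = (2*pi/3, -pi/3): 8*sqrt(3).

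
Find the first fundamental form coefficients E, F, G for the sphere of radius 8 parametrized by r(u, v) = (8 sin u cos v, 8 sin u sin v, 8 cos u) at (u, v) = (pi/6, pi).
E = 64;  F = 0;  G = 16

Partials: r_u = (8*cos(u)*cos(v), 8*sin(v)*cos(u), -8*sin(u)), r_v = (-8*sin(u)*sin(v), 8*sin(u)*cos(v), 0). As functions of (u, v):
  E = r_u · r_u = 64,
  F = r_u · r_v = 0,
  G = r_v · r_v = 64*sin(u)^2.
Evaluating at (u, v) = (pi/6, pi): E = 64, F = 0, G = 16.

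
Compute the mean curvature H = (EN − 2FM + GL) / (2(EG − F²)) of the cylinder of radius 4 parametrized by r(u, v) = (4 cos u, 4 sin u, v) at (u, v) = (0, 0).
H = -1/8

With E = 16, F = 0, G = 1, L = -4, M = 0, N = 0, assemble
  H = (EN − 2FM + GL) / (2(EG − F²)) = -1/8.
At (u, v) = (0, 0): H = -1/8.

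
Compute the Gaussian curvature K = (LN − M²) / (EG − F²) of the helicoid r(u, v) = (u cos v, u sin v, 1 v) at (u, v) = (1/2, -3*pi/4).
K = -16/25

Coefficients of the first fundamental form: E = 1, F = 0, G = u^2 + 1.
Coefficients of the second fundamental form: L = 0, M = -1/sqrt(u^2 + 1), N = 0.
Assemble K = (LN − M²)/(EG − F²) = -1/(u^2 + 1)^2. At (u, v) = (1/2, -3*pi/4): K = -16/25.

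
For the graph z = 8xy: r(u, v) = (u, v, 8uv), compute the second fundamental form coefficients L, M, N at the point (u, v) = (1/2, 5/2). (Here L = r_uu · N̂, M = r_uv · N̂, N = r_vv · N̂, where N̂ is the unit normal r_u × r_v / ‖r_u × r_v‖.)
L = 0;  M = 8*sqrt(417)/417;  N = 0

Compute the unit normal N̂(u, v) = (-8*v/sqrt(64*u^2 + 64*v^2 + 1), -8*u/sqrt(64*u^2 + 64*v^2 + 1), 1/sqrt(64*u^2 + 64*v^2 + 1)), and the second partials r_uu, r_uv, r_vv. Take dot products:
  L(u, v) = r_uu · N̂ = 0,
  M(u, v) = r_uv · N̂ = 8/sqrt(64*u^2 + 64*v^2 + 1),
  N(u, v) = r_vv · N̂ = 0.
Evaluating at (u, v) = (1/2, 5/2):
  L = 0, M = 8*sqrt(417)/417, N = 0.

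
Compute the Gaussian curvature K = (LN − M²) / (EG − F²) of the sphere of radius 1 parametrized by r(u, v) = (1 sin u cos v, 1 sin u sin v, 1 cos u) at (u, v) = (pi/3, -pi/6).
K = 1

Coefficients of the first fundamental form: E = 1, F = 0, G = sin(u)^2.
Coefficients of the second fundamental form: L = -sin(u)/Abs(sin(u)), M = 0, N = -sin(u)^3/Abs(sin(u)).
Assemble K = (LN − M²)/(EG − F²) = 1. At (u, v) = (pi/3, -pi/6): K = 1.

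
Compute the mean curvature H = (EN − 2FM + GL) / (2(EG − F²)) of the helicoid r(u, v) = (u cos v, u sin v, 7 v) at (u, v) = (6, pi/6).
H = 0

With E = 1, F = 0, G = u^2 + 49, L = 0, M = -7/sqrt(u^2 + 49), N = 0, assemble
  H = (EN − 2FM + GL) / (2(EG − F²)) = 0.
At (u, v) = (6, pi/6): H = 0.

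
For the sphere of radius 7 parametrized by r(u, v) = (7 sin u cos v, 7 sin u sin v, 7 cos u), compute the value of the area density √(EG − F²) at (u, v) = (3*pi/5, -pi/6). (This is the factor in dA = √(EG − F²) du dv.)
√(EG − F²)|_{(3*pi/5, -pi/6)} = 49*sqrt(2*sqrt(5) + 10)/4

E = 49, F = 0, G = 49*sin(u)^2, so EG − F² = 2401*sin(u)^2. Taking the positive square root: √(EG − F²) = 49*Abs(sin(u)). At (u, v) = (3*pi/5, -pi/6): 49*sqrt(2*sqrt(5) + 10)/4.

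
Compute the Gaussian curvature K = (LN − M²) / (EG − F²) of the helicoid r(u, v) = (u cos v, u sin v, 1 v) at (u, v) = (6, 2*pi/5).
K = -1/1369

Coefficients of the first fundamental form: E = 1, F = 0, G = u^2 + 1.
Coefficients of the second fundamental form: L = 0, M = -1/sqrt(u^2 + 1), N = 0.
Assemble K = (LN − M²)/(EG − F²) = -1/(u^2 + 1)^2. At (u, v) = (6, 2*pi/5): K = -1/1369.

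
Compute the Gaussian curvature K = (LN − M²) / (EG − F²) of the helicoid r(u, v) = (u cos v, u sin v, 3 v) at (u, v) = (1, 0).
K = -9/100

Coefficients of the first fundamental form: E = 1, F = 0, G = u^2 + 9.
Coefficients of the second fundamental form: L = 0, M = -3/sqrt(u^2 + 9), N = 0.
Assemble K = (LN − M²)/(EG − F²) = -9/(u^2 + 9)^2. At (u, v) = (1, 0): K = -9/100.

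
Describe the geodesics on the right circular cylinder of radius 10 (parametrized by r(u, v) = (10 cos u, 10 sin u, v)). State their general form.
The cylinder is flat (K = 0) and locally isometric to the plane via the development (u, v) ↦ (10 u, v). Geodesics are the pre-images of straight lines: circles (v constant), vertical lines (u constant), and helices (v = c · u + d) for constants c, d.

A right cylinder has E = 10², F = 0, G = 1, so EG − F² = 10², and L = −10, M = N = 0, giving K = (LN − M²)/(EG − F²) = 0 everywhere. A flat surface is locally isometric to the Euclidean plane via the map (u, v) ↦ (10 u, v). Straight lines in the (x̃, ỹ) plane pull back to: (a) horizontal circles (v = const), (b) vertical generators (u = const), and (c) helices (10 u tan θ = v, i.e. v = c · u + d).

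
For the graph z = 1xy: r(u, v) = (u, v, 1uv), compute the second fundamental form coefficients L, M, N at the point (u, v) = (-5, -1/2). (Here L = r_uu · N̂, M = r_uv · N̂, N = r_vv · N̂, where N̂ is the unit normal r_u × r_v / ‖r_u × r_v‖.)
L = 0;  M = 2*sqrt(105)/105;  N = 0

Compute the unit normal N̂(u, v) = (-v/sqrt(u^2 + v^2 + 1), -u/sqrt(u^2 + v^2 + 1), 1/sqrt(u^2 + v^2 + 1)), and the second partials r_uu, r_uv, r_vv. Take dot products:
  L(u, v) = r_uu · N̂ = 0,
  M(u, v) = r_uv · N̂ = 1/sqrt(u^2 + v^2 + 1),
  N(u, v) = r_vv · N̂ = 0.
Evaluating at (u, v) = (-5, -1/2):
  L = 0, M = 2*sqrt(105)/105, N = 0.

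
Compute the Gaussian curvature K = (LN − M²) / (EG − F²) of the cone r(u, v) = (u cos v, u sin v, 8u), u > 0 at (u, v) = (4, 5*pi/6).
K = 0

Coefficients of the first fundamental form: E = 65, F = 0, G = u^2.
Coefficients of the second fundamental form: L = 0, M = 0, N = 8*sqrt(65)*u^2/(65*Abs(u)).
Assemble K = (LN − M²)/(EG − F²) = 0. At (u, v) = (4, 5*pi/6): K = 0.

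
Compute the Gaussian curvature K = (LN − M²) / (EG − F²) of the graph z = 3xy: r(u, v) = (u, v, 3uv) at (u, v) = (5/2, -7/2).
K = -36/112225

Coefficients of the first fundamental form: E = 9*v^2 + 1, F = 9*u*v, G = 9*u^2 + 1.
Coefficients of the second fundamental form: L = 0, M = 3/sqrt(9*u^2 + 9*v^2 + 1), N = 0.
Assemble K = (LN − M²)/(EG − F²) = -9/(81*u^4 + 162*u^2*v^2 + 18*u^2 + 81*v^4 + 18*v^2 + 1). At (u, v) = (5/2, -7/2): K = -36/112225.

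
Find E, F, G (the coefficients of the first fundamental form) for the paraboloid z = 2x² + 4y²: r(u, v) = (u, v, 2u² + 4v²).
E = 16*u^2 + 1;  F = 32*u*v;  G = 64*v^2 + 1

Compute partials: r_u = (1, 0, 4*u), r_v = (0, 1, 8*v). Then
  E = r_u · r_u = 16*u^2 + 1,
  F = r_u · r_v = 32*u*v,
  G = r_v · r_v = 64*v^2 + 1.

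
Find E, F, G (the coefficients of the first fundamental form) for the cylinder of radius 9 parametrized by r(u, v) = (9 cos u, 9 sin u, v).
E = 81;  F = 0;  G = 1

Compute partials: r_u = (-9*sin(u), 9*cos(u), 0), r_v = (0, 0, 1). Then
  E = r_u · r_u = 81,
  F = r_u · r_v = 0,
  G = r_v · r_v = 1.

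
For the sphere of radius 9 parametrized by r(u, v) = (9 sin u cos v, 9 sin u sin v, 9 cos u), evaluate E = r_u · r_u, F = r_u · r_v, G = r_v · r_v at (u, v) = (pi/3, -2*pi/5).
E = 81;  F = 0;  G = 243/4

Partials: r_u = (9*cos(u)*cos(v), 9*sin(v)*cos(u), -9*sin(u)), r_v = (-9*sin(u)*sin(v), 9*sin(u)*cos(v), 0). As functions of (u, v):
  E = r_u · r_u = 81,
  F = r_u · r_v = 0,
  G = r_v · r_v = 81*sin(u)^2.
Evaluating at (u, v) = (pi/3, -2*pi/5): E = 81, F = 0, G = 243/4.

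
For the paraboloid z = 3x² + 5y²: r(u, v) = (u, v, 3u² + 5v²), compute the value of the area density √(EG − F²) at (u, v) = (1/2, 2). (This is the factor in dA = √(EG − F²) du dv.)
√(EG − F²)|_{(1/2, 2)} = sqrt(410)

E = 36*u^2 + 1, F = 60*u*v, G = 100*v^2 + 1, so EG − F² = 36*u^2 + 100*v^2 + 1. Taking the positive square root: √(EG − F²) = sqrt(36*u^2 + 100*v^2 + 1). At (u, v) = (1/2, 2): sqrt(410).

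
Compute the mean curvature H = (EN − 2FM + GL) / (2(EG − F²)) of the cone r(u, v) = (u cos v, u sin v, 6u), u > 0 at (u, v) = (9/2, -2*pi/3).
H = 2*sqrt(37)/111

With E = 37, F = 0, G = u^2, L = 0, M = 0, N = 6*sqrt(37)*u^2/(37*Abs(u)), assemble
  H = (EN − 2FM + GL) / (2(EG − F²)) = 3*sqrt(37)/(37*Abs(u)).
At (u, v) = (9/2, -2*pi/3): H = 2*sqrt(37)/111.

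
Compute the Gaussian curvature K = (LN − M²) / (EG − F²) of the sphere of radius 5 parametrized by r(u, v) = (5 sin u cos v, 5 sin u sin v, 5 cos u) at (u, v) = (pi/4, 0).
K = 1/25

Coefficients of the first fundamental form: E = 25, F = 0, G = 25*sin(u)^2.
Coefficients of the second fundamental form: L = -5*sin(u)/Abs(sin(u)), M = 0, N = -5*sin(u)^3/Abs(sin(u)).
Assemble K = (LN − M²)/(EG − F²) = 1/25. At (u, v) = (pi/4, 0): K = 1/25.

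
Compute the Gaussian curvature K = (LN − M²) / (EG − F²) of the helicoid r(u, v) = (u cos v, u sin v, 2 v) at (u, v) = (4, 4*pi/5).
K = -1/100

Coefficients of the first fundamental form: E = 1, F = 0, G = u^2 + 4.
Coefficients of the second fundamental form: L = 0, M = -2/sqrt(u^2 + 4), N = 0.
Assemble K = (LN − M²)/(EG − F²) = -4/(u^2 + 4)^2. At (u, v) = (4, 4*pi/5): K = -1/100.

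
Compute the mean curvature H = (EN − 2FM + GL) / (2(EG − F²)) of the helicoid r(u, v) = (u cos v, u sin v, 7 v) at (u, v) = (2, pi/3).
H = 0

With E = 1, F = 0, G = u^2 + 49, L = 0, M = -7/sqrt(u^2 + 49), N = 0, assemble
  H = (EN − 2FM + GL) / (2(EG − F²)) = 0.
At (u, v) = (2, pi/3): H = 0.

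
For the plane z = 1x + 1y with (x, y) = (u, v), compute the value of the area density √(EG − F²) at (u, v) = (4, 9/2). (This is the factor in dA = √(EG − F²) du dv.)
√(EG − F²)|_{(4, 9/2)} = sqrt(3)

E = 2, F = 1, G = 2, so EG − F² = 3. Taking the positive square root: √(EG − F²) = sqrt(3). At (u, v) = (4, 9/2): sqrt(3).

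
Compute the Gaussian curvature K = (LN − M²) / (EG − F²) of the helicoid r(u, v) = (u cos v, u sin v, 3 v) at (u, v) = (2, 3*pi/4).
K = -9/169

Coefficients of the first fundamental form: E = 1, F = 0, G = u^2 + 9.
Coefficients of the second fundamental form: L = 0, M = -3/sqrt(u^2 + 9), N = 0.
Assemble K = (LN − M²)/(EG − F²) = -9/(u^2 + 9)^2. At (u, v) = (2, 3*pi/4): K = -9/169.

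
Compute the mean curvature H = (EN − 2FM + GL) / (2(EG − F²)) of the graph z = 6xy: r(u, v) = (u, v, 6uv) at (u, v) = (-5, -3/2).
H = -405*sqrt(982)/241081

With E = 36*v^2 + 1, F = 36*u*v, G = 36*u^2 + 1, L = 0, M = 6/sqrt(36*u^2 + 36*v^2 + 1), N = 0, assemble
  H = (EN − 2FM + GL) / (2(EG − F²)) = -216*u*v/(36*u^2 + 36*v^2 + 1)^(3/2).
At (u, v) = (-5, -3/2): H = -405*sqrt(982)/241081.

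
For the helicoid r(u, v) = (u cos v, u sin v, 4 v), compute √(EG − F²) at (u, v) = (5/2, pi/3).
√(EG − F²)|_{(5/2, pi/3)} = sqrt(89)/2

E = 1, F = 0, G = u^2 + 16; EG − F² = u^2 + 16; √(EG − F²) = sqrt(u^2 + 16). At the given point: sqrt(89)/2.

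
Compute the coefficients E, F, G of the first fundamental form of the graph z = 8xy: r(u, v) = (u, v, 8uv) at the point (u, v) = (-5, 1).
E = 65;  F = -320;  G = 1601

Partials: r_u = (1, 0, 8*v), r_v = (0, 1, 8*u). As functions of (u, v):
  E = r_u · r_u = 64*v^2 + 1,
  F = r_u · r_v = 64*u*v,
  G = r_v · r_v = 64*u^2 + 1.
Evaluating at (u, v) = (-5, 1): E = 65, F = -320, G = 1601.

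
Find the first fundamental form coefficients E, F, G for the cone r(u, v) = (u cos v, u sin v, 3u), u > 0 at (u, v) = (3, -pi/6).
E = 10;  F = 0;  G = 9

Partials: r_u = (cos(v), sin(v), 3), r_v = (-u*sin(v), u*cos(v), 0). As functions of (u, v):
  E = r_u · r_u = 10,
  F = r_u · r_v = 0,
  G = r_v · r_v = u^2.
Evaluating at (u, v) = (3, -pi/6): E = 10, F = 0, G = 9.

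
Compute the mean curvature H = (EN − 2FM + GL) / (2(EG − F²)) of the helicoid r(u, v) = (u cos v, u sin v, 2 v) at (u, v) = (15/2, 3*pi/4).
H = 0

With E = 1, F = 0, G = u^2 + 4, L = 0, M = -2/sqrt(u^2 + 4), N = 0, assemble
  H = (EN − 2FM + GL) / (2(EG − F²)) = 0.
At (u, v) = (15/2, 3*pi/4): H = 0.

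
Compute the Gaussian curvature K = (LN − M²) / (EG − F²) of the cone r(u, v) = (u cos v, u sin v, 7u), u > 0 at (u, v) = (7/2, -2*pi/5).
K = 0

Coefficients of the first fundamental form: E = 50, F = 0, G = u^2.
Coefficients of the second fundamental form: L = 0, M = 0, N = 7*sqrt(2)*u^2/(10*Abs(u)).
Assemble K = (LN − M²)/(EG − F²) = 0. At (u, v) = (7/2, -2*pi/5): K = 0.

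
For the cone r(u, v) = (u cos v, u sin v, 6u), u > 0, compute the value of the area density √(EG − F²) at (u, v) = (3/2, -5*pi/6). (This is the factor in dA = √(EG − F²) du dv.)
√(EG − F²)|_{(3/2, -5*pi/6)} = 3*sqrt(37)/2

E = 37, F = 0, G = u^2, so EG − F² = 37*u^2. Taking the positive square root: √(EG − F²) = sqrt(37)*Abs(u). At (u, v) = (3/2, -5*pi/6): 3*sqrt(37)/2.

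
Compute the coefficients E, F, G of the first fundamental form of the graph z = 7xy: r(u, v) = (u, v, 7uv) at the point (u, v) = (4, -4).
E = 785;  F = -784;  G = 785

Partials: r_u = (1, 0, 7*v), r_v = (0, 1, 7*u). As functions of (u, v):
  E = r_u · r_u = 49*v^2 + 1,
  F = r_u · r_v = 49*u*v,
  G = r_v · r_v = 49*u^2 + 1.
Evaluating at (u, v) = (4, -4): E = 785, F = -784, G = 785.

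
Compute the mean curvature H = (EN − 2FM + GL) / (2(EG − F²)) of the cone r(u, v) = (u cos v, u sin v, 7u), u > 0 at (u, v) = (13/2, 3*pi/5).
H = 7*sqrt(2)/130

With E = 50, F = 0, G = u^2, L = 0, M = 0, N = 7*sqrt(2)*u^2/(10*Abs(u)), assemble
  H = (EN − 2FM + GL) / (2(EG − F²)) = 7*sqrt(2)/(20*Abs(u)).
At (u, v) = (13/2, 3*pi/5): H = 7*sqrt(2)/130.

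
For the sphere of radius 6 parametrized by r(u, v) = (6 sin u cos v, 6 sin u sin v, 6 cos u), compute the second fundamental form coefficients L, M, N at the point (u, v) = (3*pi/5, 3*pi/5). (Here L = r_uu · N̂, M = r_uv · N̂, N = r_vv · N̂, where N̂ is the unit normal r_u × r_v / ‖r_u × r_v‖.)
L = -6;  M = 0;  N = -15/4 - 3*sqrt(5)/4

Compute the unit normal N̂(u, v) = (sin(u)^2*cos(v)/Abs(sin(u)), sin(u)^2*sin(v)/Abs(sin(u)), sin(2*u)/(2*Abs(sin(u)))), and the second partials r_uu, r_uv, r_vv. Take dot products:
  L(u, v) = r_uu · N̂ = -6*sin(u)/Abs(sin(u)),
  M(u, v) = r_uv · N̂ = 0,
  N(u, v) = r_vv · N̂ = -6*sin(u)^3/Abs(sin(u)).
Evaluating at (u, v) = (3*pi/5, 3*pi/5):
  L = -6, M = 0, N = -15/4 - 3*sqrt(5)/4.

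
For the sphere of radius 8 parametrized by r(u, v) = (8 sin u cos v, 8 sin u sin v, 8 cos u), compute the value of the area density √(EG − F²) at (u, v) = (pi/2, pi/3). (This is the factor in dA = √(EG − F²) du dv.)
√(EG − F²)|_{(pi/2, pi/3)} = 64

E = 64, F = 0, G = 64*sin(u)^2, so EG − F² = 4096*sin(u)^2. Taking the positive square root: √(EG − F²) = 64*Abs(sin(u)). At (u, v) = (pi/2, pi/3): 64.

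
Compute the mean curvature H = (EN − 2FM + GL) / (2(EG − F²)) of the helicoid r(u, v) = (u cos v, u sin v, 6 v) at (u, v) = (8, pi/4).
H = 0

With E = 1, F = 0, G = u^2 + 36, L = 0, M = -6/sqrt(u^2 + 36), N = 0, assemble
  H = (EN − 2FM + GL) / (2(EG − F²)) = 0.
At (u, v) = (8, pi/4): H = 0.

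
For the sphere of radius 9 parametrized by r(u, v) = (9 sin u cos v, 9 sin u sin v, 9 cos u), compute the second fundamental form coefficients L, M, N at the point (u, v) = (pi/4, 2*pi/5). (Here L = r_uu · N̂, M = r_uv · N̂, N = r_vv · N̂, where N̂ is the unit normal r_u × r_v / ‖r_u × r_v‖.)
L = -9;  M = 0;  N = -9/2

Compute the unit normal N̂(u, v) = (sin(u)^2*cos(v)/Abs(sin(u)), sin(u)^2*sin(v)/Abs(sin(u)), sin(2*u)/(2*Abs(sin(u)))), and the second partials r_uu, r_uv, r_vv. Take dot products:
  L(u, v) = r_uu · N̂ = -9*sin(u)/Abs(sin(u)),
  M(u, v) = r_uv · N̂ = 0,
  N(u, v) = r_vv · N̂ = -9*sin(u)^3/Abs(sin(u)).
Evaluating at (u, v) = (pi/4, 2*pi/5):
  L = -9, M = 0, N = -9/2.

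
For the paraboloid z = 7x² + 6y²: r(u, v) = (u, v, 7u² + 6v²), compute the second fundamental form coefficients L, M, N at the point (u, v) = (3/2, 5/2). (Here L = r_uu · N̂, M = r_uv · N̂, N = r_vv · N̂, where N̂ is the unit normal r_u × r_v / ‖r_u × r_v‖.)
L = 7*sqrt(1342)/671;  M = 0;  N = 6*sqrt(1342)/671

Compute the unit normal N̂(u, v) = (-14*u/sqrt(196*u^2 + 144*v^2 + 1), -12*v/sqrt(196*u^2 + 144*v^2 + 1), 1/sqrt(196*u^2 + 144*v^2 + 1)), and the second partials r_uu, r_uv, r_vv. Take dot products:
  L(u, v) = r_uu · N̂ = 14/sqrt(196*u^2 + 144*v^2 + 1),
  M(u, v) = r_uv · N̂ = 0,
  N(u, v) = r_vv · N̂ = 12/sqrt(196*u^2 + 144*v^2 + 1).
Evaluating at (u, v) = (3/2, 5/2):
  L = 7*sqrt(1342)/671, M = 0, N = 6*sqrt(1342)/671.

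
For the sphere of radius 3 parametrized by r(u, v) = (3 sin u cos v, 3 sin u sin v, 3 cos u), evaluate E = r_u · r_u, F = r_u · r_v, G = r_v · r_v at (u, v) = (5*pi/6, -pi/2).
E = 9;  F = 0;  G = 9/4

Partials: r_u = (3*cos(u)*cos(v), 3*sin(v)*cos(u), -3*sin(u)), r_v = (-3*sin(u)*sin(v), 3*sin(u)*cos(v), 0). As functions of (u, v):
  E = r_u · r_u = 9,
  F = r_u · r_v = 0,
  G = r_v · r_v = 9*sin(u)^2.
Evaluating at (u, v) = (5*pi/6, -pi/2): E = 9, F = 0, G = 9/4.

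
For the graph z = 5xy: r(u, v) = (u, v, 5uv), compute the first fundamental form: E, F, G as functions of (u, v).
E = 25*v^2 + 1;  F = 25*u*v;  G = 25*u^2 + 1

Compute partials: r_u = (1, 0, 5*v), r_v = (0, 1, 5*u). Then
  E = r_u · r_u = 25*v^2 + 1,
  F = r_u · r_v = 25*u*v,
  G = r_v · r_v = 25*u^2 + 1.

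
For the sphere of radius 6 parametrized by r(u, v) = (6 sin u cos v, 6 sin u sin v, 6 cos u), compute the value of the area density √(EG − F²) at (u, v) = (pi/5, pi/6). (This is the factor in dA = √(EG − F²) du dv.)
√(EG − F²)|_{(pi/5, pi/6)} = 9*sqrt(10 - 2*sqrt(5))

E = 36, F = 0, G = 36*sin(u)^2, so EG − F² = 1296*sin(u)^2. Taking the positive square root: √(EG − F²) = 36*Abs(sin(u)). At (u, v) = (pi/5, pi/6): 9*sqrt(10 - 2*sqrt(5)).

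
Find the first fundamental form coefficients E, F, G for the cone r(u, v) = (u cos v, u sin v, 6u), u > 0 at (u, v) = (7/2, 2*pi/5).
E = 37;  F = 0;  G = 49/4

Partials: r_u = (cos(v), sin(v), 6), r_v = (-u*sin(v), u*cos(v), 0). As functions of (u, v):
  E = r_u · r_u = 37,
  F = r_u · r_v = 0,
  G = r_v · r_v = u^2.
Evaluating at (u, v) = (7/2, 2*pi/5): E = 37, F = 0, G = 49/4.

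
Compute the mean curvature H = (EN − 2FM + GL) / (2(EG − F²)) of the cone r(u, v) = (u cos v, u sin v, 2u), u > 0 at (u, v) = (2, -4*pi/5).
H = sqrt(5)/10

With E = 5, F = 0, G = u^2, L = 0, M = 0, N = 2*sqrt(5)*u^2/(5*Abs(u)), assemble
  H = (EN − 2FM + GL) / (2(EG − F²)) = sqrt(5)/(5*Abs(u)).
At (u, v) = (2, -4*pi/5): H = sqrt(5)/10.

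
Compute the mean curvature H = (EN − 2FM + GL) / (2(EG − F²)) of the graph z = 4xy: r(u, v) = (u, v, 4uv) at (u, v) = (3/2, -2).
H = 192*sqrt(101)/10201

With E = 16*v^2 + 1, F = 16*u*v, G = 16*u^2 + 1, L = 0, M = 4/sqrt(16*u^2 + 16*v^2 + 1), N = 0, assemble
  H = (EN − 2FM + GL) / (2(EG − F²)) = -64*u*v/(16*u^2 + 16*v^2 + 1)^(3/2).
At (u, v) = (3/2, -2): H = 192*sqrt(101)/10201.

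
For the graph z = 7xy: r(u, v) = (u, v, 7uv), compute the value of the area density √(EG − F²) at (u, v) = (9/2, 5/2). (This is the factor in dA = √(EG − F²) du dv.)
√(EG − F²)|_{(9/2, 5/2)} = sqrt(5198)/2

E = 49*v^2 + 1, F = 49*u*v, G = 49*u^2 + 1, so EG − F² = 49*u^2 + 49*v^2 + 1. Taking the positive square root: √(EG − F²) = sqrt(49*u^2 + 49*v^2 + 1). At (u, v) = (9/2, 5/2): sqrt(5198)/2.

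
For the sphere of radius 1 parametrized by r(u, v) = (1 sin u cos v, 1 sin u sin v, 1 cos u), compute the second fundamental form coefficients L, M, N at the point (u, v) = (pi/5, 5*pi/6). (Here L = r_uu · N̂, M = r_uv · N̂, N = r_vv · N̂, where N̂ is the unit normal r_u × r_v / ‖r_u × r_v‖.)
L = -1;  M = 0;  N = -5/8 + sqrt(5)/8

Compute the unit normal N̂(u, v) = (sin(u)^2*cos(v)/Abs(sin(u)), sin(u)^2*sin(v)/Abs(sin(u)), sin(2*u)/(2*Abs(sin(u)))), and the second partials r_uu, r_uv, r_vv. Take dot products:
  L(u, v) = r_uu · N̂ = -sin(u)/Abs(sin(u)),
  M(u, v) = r_uv · N̂ = 0,
  N(u, v) = r_vv · N̂ = -sin(u)^3/Abs(sin(u)).
Evaluating at (u, v) = (pi/5, 5*pi/6):
  L = -1, M = 0, N = -5/8 + sqrt(5)/8.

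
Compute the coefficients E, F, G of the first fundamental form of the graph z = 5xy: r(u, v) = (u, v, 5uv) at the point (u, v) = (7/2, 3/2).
E = 229/4;  F = 525/4;  G = 1229/4

Partials: r_u = (1, 0, 5*v), r_v = (0, 1, 5*u). As functions of (u, v):
  E = r_u · r_u = 25*v^2 + 1,
  F = r_u · r_v = 25*u*v,
  G = r_v · r_v = 25*u^2 + 1.
Evaluating at (u, v) = (7/2, 3/2): E = 229/4, F = 525/4, G = 1229/4.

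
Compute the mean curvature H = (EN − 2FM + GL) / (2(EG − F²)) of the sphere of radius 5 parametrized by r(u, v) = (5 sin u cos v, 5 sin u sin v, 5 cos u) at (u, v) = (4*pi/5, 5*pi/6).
H = -1/5

With E = 25, F = 0, G = 25*sin(u)^2, L = -5*sin(u)/Abs(sin(u)), M = 0, N = -5*sin(u)^3/Abs(sin(u)), assemble
  H = (EN − 2FM + GL) / (2(EG − F²)) = -sin(u)/(5*Abs(sin(u))).
At (u, v) = (4*pi/5, 5*pi/6): H = -1/5.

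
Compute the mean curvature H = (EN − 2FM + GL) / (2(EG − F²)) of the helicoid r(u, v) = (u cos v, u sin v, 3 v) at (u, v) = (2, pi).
H = 0

With E = 1, F = 0, G = u^2 + 9, L = 0, M = -3/sqrt(u^2 + 9), N = 0, assemble
  H = (EN − 2FM + GL) / (2(EG − F²)) = 0.
At (u, v) = (2, pi): H = 0.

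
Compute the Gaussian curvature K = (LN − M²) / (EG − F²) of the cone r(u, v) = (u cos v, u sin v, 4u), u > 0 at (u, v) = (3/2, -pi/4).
K = 0

Coefficients of the first fundamental form: E = 17, F = 0, G = u^2.
Coefficients of the second fundamental form: L = 0, M = 0, N = 4*sqrt(17)*u^2/(17*Abs(u)).
Assemble K = (LN − M²)/(EG − F²) = 0. At (u, v) = (3/2, -pi/4): K = 0.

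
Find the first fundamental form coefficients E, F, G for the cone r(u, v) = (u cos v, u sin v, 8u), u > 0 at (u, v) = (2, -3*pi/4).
E = 65;  F = 0;  G = 4

Partials: r_u = (cos(v), sin(v), 8), r_v = (-u*sin(v), u*cos(v), 0). As functions of (u, v):
  E = r_u · r_u = 65,
  F = r_u · r_v = 0,
  G = r_v · r_v = u^2.
Evaluating at (u, v) = (2, -3*pi/4): E = 65, F = 0, G = 4.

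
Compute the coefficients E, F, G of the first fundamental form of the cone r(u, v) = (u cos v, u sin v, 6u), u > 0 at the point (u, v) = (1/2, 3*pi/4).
E = 37;  F = 0;  G = 1/4

Partials: r_u = (cos(v), sin(v), 6), r_v = (-u*sin(v), u*cos(v), 0). As functions of (u, v):
  E = r_u · r_u = 37,
  F = r_u · r_v = 0,
  G = r_v · r_v = u^2.
Evaluating at (u, v) = (1/2, 3*pi/4): E = 37, F = 0, G = 1/4.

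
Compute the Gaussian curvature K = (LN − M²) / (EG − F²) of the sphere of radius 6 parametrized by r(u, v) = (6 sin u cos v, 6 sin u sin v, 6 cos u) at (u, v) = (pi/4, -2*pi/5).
K = 1/36

Coefficients of the first fundamental form: E = 36, F = 0, G = 36*sin(u)^2.
Coefficients of the second fundamental form: L = -6*sin(u)/Abs(sin(u)), M = 0, N = -6*sin(u)^3/Abs(sin(u)).
Assemble K = (LN − M²)/(EG − F²) = 1/36. At (u, v) = (pi/4, -2*pi/5): K = 1/36.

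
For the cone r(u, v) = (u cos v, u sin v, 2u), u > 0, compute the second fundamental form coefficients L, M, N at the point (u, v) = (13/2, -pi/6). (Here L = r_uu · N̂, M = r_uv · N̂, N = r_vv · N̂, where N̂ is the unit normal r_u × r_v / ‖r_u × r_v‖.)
L = 0;  M = 0;  N = 13*sqrt(5)/5

Compute the unit normal N̂(u, v) = (-2*sqrt(5)*u*cos(v)/(5*Abs(u)), -2*sqrt(5)*u*sin(v)/(5*Abs(u)), sqrt(5)*u/(5*Abs(u))), and the second partials r_uu, r_uv, r_vv. Take dot products:
  L(u, v) = r_uu · N̂ = 0,
  M(u, v) = r_uv · N̂ = 0,
  N(u, v) = r_vv · N̂ = 2*sqrt(5)*u^2/(5*Abs(u)).
Evaluating at (u, v) = (13/2, -pi/6):
  L = 0, M = 0, N = 13*sqrt(5)/5.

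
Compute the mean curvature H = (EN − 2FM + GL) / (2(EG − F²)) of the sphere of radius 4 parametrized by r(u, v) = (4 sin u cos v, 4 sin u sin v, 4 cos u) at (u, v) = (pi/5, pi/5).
H = -1/4

With E = 16, F = 0, G = 16*sin(u)^2, L = -4*sin(u)/Abs(sin(u)), M = 0, N = -4*sin(u)^3/Abs(sin(u)), assemble
  H = (EN − 2FM + GL) / (2(EG − F²)) = -sin(u)/(4*Abs(sin(u))).
At (u, v) = (pi/5, pi/5): H = -1/4.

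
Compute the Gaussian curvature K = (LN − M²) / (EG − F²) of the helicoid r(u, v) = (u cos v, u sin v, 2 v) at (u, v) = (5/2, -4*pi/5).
K = -64/1681

Coefficients of the first fundamental form: E = 1, F = 0, G = u^2 + 4.
Coefficients of the second fundamental form: L = 0, M = -2/sqrt(u^2 + 4), N = 0.
Assemble K = (LN − M²)/(EG − F²) = -4/(u^2 + 4)^2. At (u, v) = (5/2, -4*pi/5): K = -64/1681.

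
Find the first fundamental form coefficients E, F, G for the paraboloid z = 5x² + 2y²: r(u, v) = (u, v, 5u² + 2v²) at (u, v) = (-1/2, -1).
E = 26;  F = 20;  G = 17

Partials: r_u = (1, 0, 10*u), r_v = (0, 1, 4*v). As functions of (u, v):
  E = r_u · r_u = 100*u^2 + 1,
  F = r_u · r_v = 40*u*v,
  G = r_v · r_v = 16*v^2 + 1.
Evaluating at (u, v) = (-1/2, -1): E = 26, F = 20, G = 17.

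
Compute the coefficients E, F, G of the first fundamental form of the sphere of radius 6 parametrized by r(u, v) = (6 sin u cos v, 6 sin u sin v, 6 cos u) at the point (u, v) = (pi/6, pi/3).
E = 36;  F = 0;  G = 9

Partials: r_u = (6*cos(u)*cos(v), 6*sin(v)*cos(u), -6*sin(u)), r_v = (-6*sin(u)*sin(v), 6*sin(u)*cos(v), 0). As functions of (u, v):
  E = r_u · r_u = 36,
  F = r_u · r_v = 0,
  G = r_v · r_v = 36*sin(u)^2.
Evaluating at (u, v) = (pi/6, pi/3): E = 36, F = 0, G = 9.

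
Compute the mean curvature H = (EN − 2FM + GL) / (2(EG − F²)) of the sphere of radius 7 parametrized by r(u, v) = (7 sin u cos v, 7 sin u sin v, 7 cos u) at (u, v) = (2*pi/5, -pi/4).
H = -1/7

With E = 49, F = 0, G = 49*sin(u)^2, L = -7*sin(u)/Abs(sin(u)), M = 0, N = -7*sin(u)^3/Abs(sin(u)), assemble
  H = (EN − 2FM + GL) / (2(EG − F²)) = -sin(u)/(7*Abs(sin(u))).
At (u, v) = (2*pi/5, -pi/4): H = -1/7.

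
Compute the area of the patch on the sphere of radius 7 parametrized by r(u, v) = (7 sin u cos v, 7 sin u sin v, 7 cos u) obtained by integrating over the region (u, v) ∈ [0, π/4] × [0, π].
Area = 49*pi*(2 - sqrt(2))/2

Area = ∫∫ √(EG − F²) du dv with √(EG − F²) = 49*Abs(sin(u)). Integrating over [0, π/4] × [0, π] gives 49*pi*(2 - sqrt(2))/2.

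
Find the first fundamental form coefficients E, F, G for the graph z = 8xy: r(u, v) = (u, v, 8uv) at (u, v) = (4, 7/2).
E = 785;  F = 896;  G = 1025

Partials: r_u = (1, 0, 8*v), r_v = (0, 1, 8*u). As functions of (u, v):
  E = r_u · r_u = 64*v^2 + 1,
  F = r_u · r_v = 64*u*v,
  G = r_v · r_v = 64*u^2 + 1.
Evaluating at (u, v) = (4, 7/2): E = 785, F = 896, G = 1025.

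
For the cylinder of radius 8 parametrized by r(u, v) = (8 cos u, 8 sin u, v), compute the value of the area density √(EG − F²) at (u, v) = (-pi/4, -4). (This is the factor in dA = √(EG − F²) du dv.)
√(EG − F²)|_{(-pi/4, -4)} = 8

E = 64, F = 0, G = 1, so EG − F² = 64. Taking the positive square root: √(EG − F²) = 8. At (u, v) = (-pi/4, -4): 8.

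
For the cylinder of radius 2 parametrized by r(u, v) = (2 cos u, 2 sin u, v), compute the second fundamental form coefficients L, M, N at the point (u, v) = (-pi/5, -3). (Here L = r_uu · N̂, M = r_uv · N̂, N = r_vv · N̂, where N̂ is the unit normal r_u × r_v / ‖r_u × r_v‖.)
L = -2;  M = 0;  N = 0

Compute the unit normal N̂(u, v) = (cos(u), sin(u), 0), and the second partials r_uu, r_uv, r_vv. Take dot products:
  L(u, v) = r_uu · N̂ = -2,
  M(u, v) = r_uv · N̂ = 0,
  N(u, v) = r_vv · N̂ = 0.
Evaluating at (u, v) = (-pi/5, -3):
  L = -2, M = 0, N = 0.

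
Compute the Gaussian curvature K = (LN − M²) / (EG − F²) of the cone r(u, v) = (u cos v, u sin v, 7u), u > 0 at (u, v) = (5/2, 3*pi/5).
K = 0

Coefficients of the first fundamental form: E = 50, F = 0, G = u^2.
Coefficients of the second fundamental form: L = 0, M = 0, N = 7*sqrt(2)*u^2/(10*Abs(u)).
Assemble K = (LN − M²)/(EG − F²) = 0. At (u, v) = (5/2, 3*pi/5): K = 0.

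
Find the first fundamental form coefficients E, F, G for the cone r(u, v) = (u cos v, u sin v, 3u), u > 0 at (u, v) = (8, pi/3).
E = 10;  F = 0;  G = 64

Partials: r_u = (cos(v), sin(v), 3), r_v = (-u*sin(v), u*cos(v), 0). As functions of (u, v):
  E = r_u · r_u = 10,
  F = r_u · r_v = 0,
  G = r_v · r_v = u^2.
Evaluating at (u, v) = (8, pi/3): E = 10, F = 0, G = 64.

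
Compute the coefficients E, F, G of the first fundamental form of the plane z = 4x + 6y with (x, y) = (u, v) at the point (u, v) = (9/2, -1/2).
E = 17;  F = 24;  G = 37

Partials: r_u = (1, 0, 4), r_v = (0, 1, 6). As functions of (u, v):
  E = r_u · r_u = 17,
  F = r_u · r_v = 24,
  G = r_v · r_v = 37.
Evaluating at (u, v) = (9/2, -1/2): E = 17, F = 24, G = 37.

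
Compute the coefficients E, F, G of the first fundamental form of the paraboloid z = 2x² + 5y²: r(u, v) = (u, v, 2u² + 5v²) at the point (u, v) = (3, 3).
E = 145;  F = 360;  G = 901

Partials: r_u = (1, 0, 4*u), r_v = (0, 1, 10*v). As functions of (u, v):
  E = r_u · r_u = 16*u^2 + 1,
  F = r_u · r_v = 40*u*v,
  G = r_v · r_v = 100*v^2 + 1.
Evaluating at (u, v) = (3, 3): E = 145, F = 360, G = 901.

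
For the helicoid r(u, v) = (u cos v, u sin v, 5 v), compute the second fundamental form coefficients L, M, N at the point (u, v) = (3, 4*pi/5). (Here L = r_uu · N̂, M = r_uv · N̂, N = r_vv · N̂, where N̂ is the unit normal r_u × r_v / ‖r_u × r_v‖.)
L = 0;  M = -5*sqrt(34)/34;  N = 0

Compute the unit normal N̂(u, v) = (5*sin(v)/sqrt(u^2 + 25), -5*cos(v)/sqrt(u^2 + 25), u/sqrt(u^2 + 25)), and the second partials r_uu, r_uv, r_vv. Take dot products:
  L(u, v) = r_uu · N̂ = 0,
  M(u, v) = r_uv · N̂ = -5/sqrt(u^2 + 25),
  N(u, v) = r_vv · N̂ = 0.
Evaluating at (u, v) = (3, 4*pi/5):
  L = 0, M = -5*sqrt(34)/34, N = 0.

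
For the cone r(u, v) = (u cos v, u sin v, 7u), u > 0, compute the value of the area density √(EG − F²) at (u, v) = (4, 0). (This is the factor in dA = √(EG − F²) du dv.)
√(EG − F²)|_{(4, 0)} = 20*sqrt(2)

E = 50, F = 0, G = u^2, so EG − F² = 50*u^2. Taking the positive square root: √(EG − F²) = 5*sqrt(2)*Abs(u). At (u, v) = (4, 0): 20*sqrt(2).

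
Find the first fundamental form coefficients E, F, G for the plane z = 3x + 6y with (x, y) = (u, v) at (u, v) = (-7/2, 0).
E = 10;  F = 18;  G = 37

Partials: r_u = (1, 0, 3), r_v = (0, 1, 6). As functions of (u, v):
  E = r_u · r_u = 10,
  F = r_u · r_v = 18,
  G = r_v · r_v = 37.
Evaluating at (u, v) = (-7/2, 0): E = 10, F = 18, G = 37.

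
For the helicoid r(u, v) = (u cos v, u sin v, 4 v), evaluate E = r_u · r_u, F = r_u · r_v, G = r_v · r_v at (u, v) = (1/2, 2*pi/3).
E = 1;  F = 0;  G = 65/4

Partials: r_u = (cos(v), sin(v), 0), r_v = (-u*sin(v), u*cos(v), 4). As functions of (u, v):
  E = r_u · r_u = 1,
  F = r_u · r_v = 0,
  G = r_v · r_v = u^2 + 16.
Evaluating at (u, v) = (1/2, 2*pi/3): E = 1, F = 0, G = 65/4.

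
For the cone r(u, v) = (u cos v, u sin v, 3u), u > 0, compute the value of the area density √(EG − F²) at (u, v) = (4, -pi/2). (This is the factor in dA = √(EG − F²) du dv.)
√(EG − F²)|_{(4, -pi/2)} = 4*sqrt(10)

E = 10, F = 0, G = u^2, so EG − F² = 10*u^2. Taking the positive square root: √(EG − F²) = sqrt(10)*Abs(u). At (u, v) = (4, -pi/2): 4*sqrt(10).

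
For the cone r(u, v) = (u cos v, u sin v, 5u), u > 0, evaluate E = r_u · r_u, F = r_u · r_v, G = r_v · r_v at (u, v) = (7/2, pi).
E = 26;  F = 0;  G = 49/4

Partials: r_u = (cos(v), sin(v), 5), r_v = (-u*sin(v), u*cos(v), 0). As functions of (u, v):
  E = r_u · r_u = 26,
  F = r_u · r_v = 0,
  G = r_v · r_v = u^2.
Evaluating at (u, v) = (7/2, pi): E = 26, F = 0, G = 49/4.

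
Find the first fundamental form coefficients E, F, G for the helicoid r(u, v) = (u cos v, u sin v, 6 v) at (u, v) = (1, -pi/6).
E = 1;  F = 0;  G = 37

Partials: r_u = (cos(v), sin(v), 0), r_v = (-u*sin(v), u*cos(v), 6). As functions of (u, v):
  E = r_u · r_u = 1,
  F = r_u · r_v = 0,
  G = r_v · r_v = u^2 + 36.
Evaluating at (u, v) = (1, -pi/6): E = 1, F = 0, G = 37.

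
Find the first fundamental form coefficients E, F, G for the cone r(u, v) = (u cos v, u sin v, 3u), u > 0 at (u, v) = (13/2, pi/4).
E = 10;  F = 0;  G = 169/4

Partials: r_u = (cos(v), sin(v), 3), r_v = (-u*sin(v), u*cos(v), 0). As functions of (u, v):
  E = r_u · r_u = 10,
  F = r_u · r_v = 0,
  G = r_v · r_v = u^2.
Evaluating at (u, v) = (13/2, pi/4): E = 10, F = 0, G = 169/4.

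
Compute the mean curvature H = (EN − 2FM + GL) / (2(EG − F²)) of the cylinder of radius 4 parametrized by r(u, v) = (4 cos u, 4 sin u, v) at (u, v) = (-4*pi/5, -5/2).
H = -1/8

With E = 16, F = 0, G = 1, L = -4, M = 0, N = 0, assemble
  H = (EN − 2FM + GL) / (2(EG − F²)) = -1/8.
At (u, v) = (-4*pi/5, -5/2): H = -1/8.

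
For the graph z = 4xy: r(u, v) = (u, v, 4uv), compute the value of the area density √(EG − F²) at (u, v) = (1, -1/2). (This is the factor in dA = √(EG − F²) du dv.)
√(EG − F²)|_{(1, -1/2)} = sqrt(21)

E = 16*v^2 + 1, F = 16*u*v, G = 16*u^2 + 1, so EG − F² = 16*u^2 + 16*v^2 + 1. Taking the positive square root: √(EG − F²) = sqrt(16*u^2 + 16*v^2 + 1). At (u, v) = (1, -1/2): sqrt(21).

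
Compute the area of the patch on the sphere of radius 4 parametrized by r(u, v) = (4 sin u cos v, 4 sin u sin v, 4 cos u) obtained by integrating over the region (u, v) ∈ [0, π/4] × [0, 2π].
Area = 16*pi*(2 - sqrt(2))

Area = ∫∫ √(EG − F²) du dv with √(EG − F²) = 16*Abs(sin(u)). Integrating over [0, π/4] × [0, 2π] gives 16*pi*(2 - sqrt(2)).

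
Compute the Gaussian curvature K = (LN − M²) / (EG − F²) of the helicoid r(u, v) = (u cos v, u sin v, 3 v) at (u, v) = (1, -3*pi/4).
K = -9/100

Coefficients of the first fundamental form: E = 1, F = 0, G = u^2 + 9.
Coefficients of the second fundamental form: L = 0, M = -3/sqrt(u^2 + 9), N = 0.
Assemble K = (LN − M²)/(EG − F²) = -9/(u^2 + 9)^2. At (u, v) = (1, -3*pi/4): K = -9/100.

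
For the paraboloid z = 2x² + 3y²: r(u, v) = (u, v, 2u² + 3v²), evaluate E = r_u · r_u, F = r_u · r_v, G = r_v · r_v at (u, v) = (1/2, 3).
E = 5;  F = 36;  G = 325

Partials: r_u = (1, 0, 4*u), r_v = (0, 1, 6*v). As functions of (u, v):
  E = r_u · r_u = 16*u^2 + 1,
  F = r_u · r_v = 24*u*v,
  G = r_v · r_v = 36*v^2 + 1.
Evaluating at (u, v) = (1/2, 3): E = 5, F = 36, G = 325.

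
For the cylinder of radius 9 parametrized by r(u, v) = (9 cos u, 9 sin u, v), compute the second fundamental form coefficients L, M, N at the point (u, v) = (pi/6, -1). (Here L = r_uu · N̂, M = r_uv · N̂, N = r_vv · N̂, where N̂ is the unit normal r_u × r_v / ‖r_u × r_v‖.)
L = -9;  M = 0;  N = 0

Compute the unit normal N̂(u, v) = (cos(u), sin(u), 0), and the second partials r_uu, r_uv, r_vv. Take dot products:
  L(u, v) = r_uu · N̂ = -9,
  M(u, v) = r_uv · N̂ = 0,
  N(u, v) = r_vv · N̂ = 0.
Evaluating at (u, v) = (pi/6, -1):
  L = -9, M = 0, N = 0.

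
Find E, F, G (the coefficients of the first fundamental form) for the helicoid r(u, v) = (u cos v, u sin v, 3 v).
E = 1;  F = 0;  G = u^2 + 9

Compute partials: r_u = (cos(v), sin(v), 0), r_v = (-u*sin(v), u*cos(v), 3). Then
  E = r_u · r_u = 1,
  F = r_u · r_v = 0,
  G = r_v · r_v = u^2 + 9.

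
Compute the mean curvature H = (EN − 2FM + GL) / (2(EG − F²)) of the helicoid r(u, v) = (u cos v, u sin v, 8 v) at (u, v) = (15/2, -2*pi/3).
H = 0

With E = 1, F = 0, G = u^2 + 64, L = 0, M = -8/sqrt(u^2 + 64), N = 0, assemble
  H = (EN − 2FM + GL) / (2(EG − F²)) = 0.
At (u, v) = (15/2, -2*pi/3): H = 0.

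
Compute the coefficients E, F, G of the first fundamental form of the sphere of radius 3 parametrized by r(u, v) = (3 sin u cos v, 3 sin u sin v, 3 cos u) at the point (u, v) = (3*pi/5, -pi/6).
E = 9;  F = 0;  G = 9*sqrt(5)/8 + 45/8

Partials: r_u = (3*cos(u)*cos(v), 3*sin(v)*cos(u), -3*sin(u)), r_v = (-3*sin(u)*sin(v), 3*sin(u)*cos(v), 0). As functions of (u, v):
  E = r_u · r_u = 9,
  F = r_u · r_v = 0,
  G = r_v · r_v = 9*sin(u)^2.
Evaluating at (u, v) = (3*pi/5, -pi/6): E = 9, F = 0, G = 9*sqrt(5)/8 + 45/8.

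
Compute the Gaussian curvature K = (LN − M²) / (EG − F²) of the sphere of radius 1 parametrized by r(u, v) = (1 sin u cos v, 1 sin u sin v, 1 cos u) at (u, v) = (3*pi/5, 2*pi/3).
K = 1

Coefficients of the first fundamental form: E = 1, F = 0, G = sin(u)^2.
Coefficients of the second fundamental form: L = -sin(u)/Abs(sin(u)), M = 0, N = -sin(u)^3/Abs(sin(u)).
Assemble K = (LN − M²)/(EG − F²) = 1. At (u, v) = (3*pi/5, 2*pi/3): K = 1.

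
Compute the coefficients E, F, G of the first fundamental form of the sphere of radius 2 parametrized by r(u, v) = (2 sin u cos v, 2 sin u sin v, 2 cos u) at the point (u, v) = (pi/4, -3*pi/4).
E = 4;  F = 0;  G = 2

Partials: r_u = (2*cos(u)*cos(v), 2*sin(v)*cos(u), -2*sin(u)), r_v = (-2*sin(u)*sin(v), 2*sin(u)*cos(v), 0). As functions of (u, v):
  E = r_u · r_u = 4,
  F = r_u · r_v = 0,
  G = r_v · r_v = 4*sin(u)^2.
Evaluating at (u, v) = (pi/4, -3*pi/4): E = 4, F = 0, G = 2.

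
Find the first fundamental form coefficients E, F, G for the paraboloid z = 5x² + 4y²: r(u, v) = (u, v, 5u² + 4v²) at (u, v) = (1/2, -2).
E = 26;  F = -80;  G = 257

Partials: r_u = (1, 0, 10*u), r_v = (0, 1, 8*v). As functions of (u, v):
  E = r_u · r_u = 100*u^2 + 1,
  F = r_u · r_v = 80*u*v,
  G = r_v · r_v = 64*v^2 + 1.
Evaluating at (u, v) = (1/2, -2): E = 26, F = -80, G = 257.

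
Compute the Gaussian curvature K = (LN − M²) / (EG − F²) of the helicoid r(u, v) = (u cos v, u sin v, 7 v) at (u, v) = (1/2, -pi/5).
K = -784/38809

Coefficients of the first fundamental form: E = 1, F = 0, G = u^2 + 49.
Coefficients of the second fundamental form: L = 0, M = -7/sqrt(u^2 + 49), N = 0.
Assemble K = (LN − M²)/(EG − F²) = -49/(u^2 + 49)^2. At (u, v) = (1/2, -pi/5): K = -784/38809.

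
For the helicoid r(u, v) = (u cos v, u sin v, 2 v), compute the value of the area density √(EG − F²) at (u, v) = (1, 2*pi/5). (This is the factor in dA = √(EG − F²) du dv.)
√(EG − F²)|_{(1, 2*pi/5)} = sqrt(5)

E = 1, F = 0, G = u^2 + 4, so EG − F² = u^2 + 4. Taking the positive square root: √(EG − F²) = sqrt(u^2 + 4). At (u, v) = (1, 2*pi/5): sqrt(5).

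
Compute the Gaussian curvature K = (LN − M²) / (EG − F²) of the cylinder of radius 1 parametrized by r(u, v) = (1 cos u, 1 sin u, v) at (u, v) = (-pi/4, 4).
K = 0

Coefficients of the first fundamental form: E = 1, F = 0, G = 1.
Coefficients of the second fundamental form: L = -1, M = 0, N = 0.
Assemble K = (LN − M²)/(EG − F²) = 0. At (u, v) = (-pi/4, 4): K = 0.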